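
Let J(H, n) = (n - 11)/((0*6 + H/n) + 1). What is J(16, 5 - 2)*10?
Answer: -240/19 ≈ -12.632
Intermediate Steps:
J(H, n) = (-11 + n)/(1 + H/n) (J(H, n) = (-11 + n)/((0 + H/n) + 1) = (-11 + n)/(H/n + 1) = (-11 + n)/(1 + H/n))
J(16, 5 - 2)*10 = ((5 - 2)*(-11 + (5 - 2))/(16 + (5 - 2)))*10 = (3*(-11 + 3)/(16 + 3))*10 = (3*(-8)/19)*10 = (3*(1/19)*(-8))*10 = -24/19*10 = -240/19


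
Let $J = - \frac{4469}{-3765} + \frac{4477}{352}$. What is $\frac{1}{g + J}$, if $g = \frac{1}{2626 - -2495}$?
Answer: $\frac{205659360}{2859884801} \approx 0.071912$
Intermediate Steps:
$J = \frac{1675363}{120480}$ ($J = \left(-4469\right) \left(- \frac{1}{3765}\right) + 4477 \cdot \frac{1}{352} = \frac{4469}{3765} + \frac{407}{32} = \frac{1675363}{120480} \approx 13.906$)
$g = \frac{1}{5121}$ ($g = \frac{1}{2626 + 2495} = \frac{1}{5121} \approx 0.00019527$)
$\frac{1}{g + J} = \frac{1}{\frac{1}{5121} + \frac{1675363}{120480}} = \frac{1}{\frac{2859884801}{205659360}} = \frac{205659360}{2859884801}$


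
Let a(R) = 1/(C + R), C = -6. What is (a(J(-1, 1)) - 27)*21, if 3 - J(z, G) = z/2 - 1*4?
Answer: -553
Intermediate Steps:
J(z, G) = 7 - z/2 (J(z, G) = 3 - (z/2 - 1*4) = 3 - (z*(1/2) - 4) = 3 - (z/2 - 4) = 3 - (-4 + z/2) = 3 + (4 - z/2) = 7 - z/2)
a(R) = 1/(-6 + R)
(a(J(-1, 1)) - 27)*21 = (1/(-6 + (7 - 1/2*(-1))) - 27)*21 = (1/(-6 + (7 + 1/2)) - 27)*21 = (1/(-6 + 15/2) - 27)*21 = (1/(3/2) - 27)*21 = (2/3 - 27)*21 = -79/3*21 = -553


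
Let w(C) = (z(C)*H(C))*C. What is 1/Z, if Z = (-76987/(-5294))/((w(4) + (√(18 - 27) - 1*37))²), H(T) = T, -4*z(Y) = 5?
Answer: 17152560/76987 - 1810548*I/76987 ≈ 222.8 - 23.518*I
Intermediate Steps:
z(Y) = -5/4 (z(Y) = -¼*5 = -5/4)
w(C) = -5*C²/4 (w(C) = (-5*C/4)*C = -5*C²/4)
Z = 76987/(5294*(-57 + 3*I)²) (Z = (-76987/(-5294))/((-5/4*4² + (√(18 - 27) - 1*37))²) = (-76987*(-1/5294))/((-5/4*16 + (√(-9) - 37))²) = 76987/(5294*((-20 + (3*I - 37))²)) = 76987/(5294*((-20 + (-37 + 3*I))²)) = 76987/(5294*((-57 + 3*I)²)) = 76987/(5294*(-57 + 3*I)²) ≈ 0.0044389 + 0.00046855*I)
1/Z = 1/(384935/86718367 + 1462753*I/3121861212) = 297488398613904*(384935/86718367 - 1462753*I/3121861212)/5926998169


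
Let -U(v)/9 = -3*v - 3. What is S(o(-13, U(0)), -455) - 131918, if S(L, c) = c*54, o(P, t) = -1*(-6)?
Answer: -156488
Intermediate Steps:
U(v) = 27 + 27*v (U(v) = -9*(-3*v - 3) = -9*(-3 - 3*v) = 27 + 27*v)
o(P, t) = 6
S(L, c) = 54*c
S(o(-13, U(0)), -455) - 131918 = 54*(-455) - 131918 = -24570 - 131918 = -156488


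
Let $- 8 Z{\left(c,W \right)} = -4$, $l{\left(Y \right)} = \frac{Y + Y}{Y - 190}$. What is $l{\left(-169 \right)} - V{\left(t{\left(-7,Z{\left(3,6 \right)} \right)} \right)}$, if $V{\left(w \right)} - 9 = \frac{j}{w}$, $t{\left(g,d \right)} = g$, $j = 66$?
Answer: $\frac{3443}{2513} \approx 1.3701$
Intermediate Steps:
$l{\left(Y \right)} = \frac{2 Y}{-190 + Y}$
$Z{\left(c,W \right)} = \frac{1}{2}$ ($Z{\left(c,W \right)} = \left(- \frac{1}{8}\right) \left(-4\right) = \frac{1}{2}$)
$V{\left(w \right)} = 9 + \frac{66}{w}$
$l{\left(-169 \right)} - V{\left(t{\left(-7,Z{\left(3,6 \right)} \right)} \right)} = 2 \left(-169\right) \frac{1}{-190 - 169} - \left(9 + \frac{66}{-7}\right) = 2 \left(-169\right) \frac{1}{-359} - \left(9 + 66 \left(- \frac{1}{7}\right)\right) = 2 \left(-169\right) \left(- \frac{1}{359}\right) - \left(9 - \frac{66}{7}\right) = \frac{338}{359} - - \frac{3}{7} = \frac{338}{359} + \frac{3}{7} = \frac{3443}{2513}$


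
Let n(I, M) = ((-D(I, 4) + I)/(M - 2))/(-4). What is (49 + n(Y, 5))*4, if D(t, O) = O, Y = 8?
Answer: 584/3 ≈ 194.67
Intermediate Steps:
n(I, M) = -(-4 + I)/(4*(-2 + M)) (n(I, M) = ((-1*4 + I)/(M - 2))/(-4) = ((-4 + I)/(-2 + M))*(-¼) = -(-4 + I)/(4*(-2 + M)))
(49 + n(Y, 5))*4 = (49 + (4 - 1*8)/(4*(-2 + 5)))*4 = (49 + (¼)*(4 - 8)/3)*4 = (49 + (¼)*(⅓)*(-4))*4 = (49 - ⅓)*4 = (146/3)*4 = 584/3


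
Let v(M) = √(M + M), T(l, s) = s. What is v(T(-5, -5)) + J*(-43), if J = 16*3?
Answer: -2064 + I*√10 ≈ -2064.0 + 3.1623*I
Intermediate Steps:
J = 48
v(M) = √2*√M (v(M) = √(2*M) = √2*√M)
v(T(-5, -5)) + J*(-43) = √2*√(-5) + 48*(-43) = √2*(I*√5) - 2064 = I*√10 - 2064 = -2064 + I*√10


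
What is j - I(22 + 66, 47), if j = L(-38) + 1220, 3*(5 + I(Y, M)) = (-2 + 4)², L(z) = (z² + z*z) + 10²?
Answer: 12635/3 ≈ 4211.7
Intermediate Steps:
L(z) = 100 + 2*z² (L(z) = (z² + z²) + 100 = 2*z² + 100 = 100 + 2*z²)
I(Y, M) = -11/3 (I(Y, M) = -5 + (-2 + 4)²/3 = -5 + (⅓)*2² = -5 + (⅓)*4 = -5 + 4/3 = -11/3)
j = 4208 (j = (100 + 2*(-38)²) + 1220 = (100 + 2*1444) + 1220 = (100 + 2888) + 1220 = 2988 + 1220 = 4208)
j - I(22 + 66, 47) = 4208 - 1*(-11/3) = 4208 + 11/3 = 12635/3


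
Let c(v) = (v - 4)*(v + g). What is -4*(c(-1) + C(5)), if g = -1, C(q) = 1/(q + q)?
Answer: -202/5 ≈ -40.400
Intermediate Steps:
C(q) = 1/(2*q)
c(v) = (-1 + v)*(-4 + v) (c(v) = (v - 4)*(v - 1) = (-4 + v)*(-1 + v) = (-1 + v)*(-4 + v))
-4*(c(-1) + C(5)) = -4*((4 + (-1)² - 5*(-1)) + (½)/5) = -4*((4 + 1 + 5) + (½)*(⅕)) = -4*(10 + ⅒) = -4*101/10 = -202/5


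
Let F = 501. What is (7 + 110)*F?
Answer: 58617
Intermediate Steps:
(7 + 110)*F = (7 + 110)*501 = 117*501 = 58617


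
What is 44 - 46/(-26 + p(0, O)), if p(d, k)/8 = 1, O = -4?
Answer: 419/9 ≈ 46.556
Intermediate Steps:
p(d, k) = 8 (p(d, k) = 8*1 = 8)
44 - 46/(-26 + p(0, O)) = 44 - 46/(-26 + 8) = 44 - 46/(-18) = 44 - 46*(-1/18) = 44 + 23/9 = 419/9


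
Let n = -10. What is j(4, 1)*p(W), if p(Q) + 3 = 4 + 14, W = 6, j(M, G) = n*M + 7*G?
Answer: -495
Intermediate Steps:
j(M, G) = -10*M + 7*G
p(Q) = 15 (p(Q) = -3 + (4 + 14) = -3 + 18 = 15)
j(4, 1)*p(W) = (-10*4 + 7*1)*15 = (-40 + 7)*15 = -33*15 = -495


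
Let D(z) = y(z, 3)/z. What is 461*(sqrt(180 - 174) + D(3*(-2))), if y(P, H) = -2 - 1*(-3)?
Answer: -461/6 + 461*sqrt(6) ≈ 1052.4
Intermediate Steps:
y(P, H) = 1 (y(P, H) = -2 + 3 = 1)
D(z) = 1/z
461*(sqrt(180 - 174) + D(3*(-2))) = 461*(sqrt(180 - 174) + 1/(3*(-2))) = 461*(sqrt(6) + 1/(-6)) = 461*(sqrt(6) - 1/6) = 461*(-1/6 + sqrt(6)) = -461/6 + 461*sqrt(6)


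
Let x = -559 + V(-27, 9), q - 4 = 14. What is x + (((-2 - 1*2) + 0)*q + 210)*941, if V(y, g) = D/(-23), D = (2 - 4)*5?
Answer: 2973887/23 ≈ 1.2930e+5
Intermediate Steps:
q = 18 (q = 4 + 14 = 18)
D = -10 (D = -2*5 = -10)
V(y, g) = 10/23 (V(y, g) = -10/(-23) = -10*(-1/23) = 10/23)
x = -12847/23 (x = -559 + 10/23 = -12847/23 ≈ -558.57)
x + (((-2 - 1*2) + 0)*q + 210)*941 = -12847/23 + (((-2 - 1*2) + 0)*18 + 210)*941 = -12847/23 + (((-2 - 2) + 0)*18 + 210)*941 = -12847/23 + ((-4 + 0)*18 + 210)*941 = -12847/23 + (-4*18 + 210)*941 = -12847/23 + (-72 + 210)*941 = -12847/23 + 138*941 = -12847/23 + 129858 = 2973887/23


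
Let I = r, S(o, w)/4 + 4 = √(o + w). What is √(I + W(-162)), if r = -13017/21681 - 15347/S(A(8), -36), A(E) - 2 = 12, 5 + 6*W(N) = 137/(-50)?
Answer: √803*√((2767354493 + 1366183*I*√22)/(4 - I*√22))/24090 ≈ 22.618 + 10.469*I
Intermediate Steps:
W(N) = -129/100 (W(N) = -⅚ + (137/(-50))/6 = -⅚ + (137*(-1/50))/6 = -⅚ + (⅙)*(-137/50) = -⅚ - 137/300 = -129/100)
A(E) = 14 (A(E) = 2 + 12 = 14)
S(o, w) = -16 + 4*√(o + w)
r = -4339/7227 - 15347/(-16 + 4*I*√22) (r = -13017/21681 - 15347/(-16 + 4*√(14 - 36)) = -13017*1/21681 - 15347/(-16 + 4*√(-22)) = -4339/7227 - 15347/(-16 + 4*(I*√22)) = -4339/7227 - 15347/(-16 + 4*I*√22) ≈ 403.27 + 473.58*I)
I = 110747887/274626 + 15347*I*√22/152 ≈ 403.27 + 473.58*I
√(I + W(-162)) = √((110747887/274626 + 15347*I*√22/152) - 129/100) = √(5519680973/13731300 + 15347*I*√22/152)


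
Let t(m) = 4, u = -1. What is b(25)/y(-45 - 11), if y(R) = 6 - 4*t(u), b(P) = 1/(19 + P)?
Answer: -1/440 ≈ -0.0022727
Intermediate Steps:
y(R) = -10 (y(R) = 6 - 4*4 = 6 - 16 = -10)
b(25)/y(-45 - 11) = 1/((19 + 25)*(-10)) = -⅒/44 = (1/44)*(-⅒) = -1/440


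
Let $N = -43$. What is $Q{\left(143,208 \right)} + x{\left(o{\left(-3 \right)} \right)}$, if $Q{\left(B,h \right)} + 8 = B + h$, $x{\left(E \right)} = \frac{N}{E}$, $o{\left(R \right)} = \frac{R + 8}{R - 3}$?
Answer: $\frac{1973}{5} \approx 394.6$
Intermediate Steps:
$o{\left(R \right)} = \frac{8 + R}{-3 + R}$
$x{\left(E \right)} = - \frac{43}{E}$
$Q{\left(B,h \right)} = -8 + B + h$ ($Q{\left(B,h \right)} = -8 + \left(B + h\right) = -8 + B + h$)
$Q{\left(143,208 \right)} + x{\left(o{\left(-3 \right)} \right)} = \left(-8 + 143 + 208\right) - \frac{43}{\frac{1}{-3 - 3} \left(8 - 3\right)} = 343 - \frac{43}{\frac{1}{-6} \cdot 5} = 343 - \frac{43}{\left(- \frac{1}{6}\right) 5} = 343 - \frac{43}{- \frac{5}{6}} = 343 - - \frac{258}{5} = 343 + \frac{258}{5} = \frac{1973}{5}$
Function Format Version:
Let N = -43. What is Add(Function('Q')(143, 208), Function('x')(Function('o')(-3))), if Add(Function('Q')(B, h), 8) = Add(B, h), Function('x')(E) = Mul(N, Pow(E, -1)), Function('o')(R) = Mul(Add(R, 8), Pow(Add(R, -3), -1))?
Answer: Rational(1973, 5) ≈ 394.60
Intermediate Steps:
Function('o')(R) = Mul(Pow(Add(-3, R), -1), Add(8, R)) (Function('o')(R) = Mul(Add(8, R), Pow(Add(-3, R), -1)) = Mul(Pow(Add(-3, R), -1), Add(8, R)))
Function('x')(E) = Mul(-43, Pow(E, -1))
Function('Q')(B, h) = Add(-8, B, h) (Function('Q')(B, h) = Add(-8, Add(B, h)) = Add(-8, B, h))
Add(Function('Q')(143, 208), Function('x')(Function('o')(-3))) = Add(Add(-8, 143, 208), Mul(-43, Pow(Mul(Pow(Add(-3, -3), -1), Add(8, -3)), -1))) = Add(343, Mul(-43, Pow(Mul(Pow(-6, -1), 5), -1))) = Add(343, Mul(-43, Pow(Mul(Rational(-1, 6), 5), -1))) = Add(343, Mul(-43, Pow(Rational(-5, 6), -1))) = Add(343, Mul(-43, Rational(-6, 5))) = Add(343, Rational(258, 5)) = Rational(1973, 5)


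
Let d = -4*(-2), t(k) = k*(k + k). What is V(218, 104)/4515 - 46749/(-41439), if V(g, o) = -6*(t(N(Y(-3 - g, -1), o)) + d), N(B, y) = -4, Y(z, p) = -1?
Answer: 4469475/4157713 ≈ 1.0750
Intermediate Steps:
t(k) = 2*k² (t(k) = k*(2*k) = 2*k²)
d = 8
V(g, o) = -240 (V(g, o) = -6*(2*(-4)² + 8) = -6*(2*16 + 8) = -6*(32 + 8) = -6*40 = -240)
V(218, 104)/4515 - 46749/(-41439) = -240/4515 - 46749/(-41439) = -240*1/4515 - 46749*(-1/41439) = -16/301 + 15583/13813 = 4469475/4157713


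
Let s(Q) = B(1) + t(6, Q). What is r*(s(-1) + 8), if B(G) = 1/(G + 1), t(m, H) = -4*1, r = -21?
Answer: -189/2 ≈ -94.500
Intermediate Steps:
t(m, H) = -4
B(G) = 1/(1 + G)
s(Q) = -7/2 (s(Q) = 1/(1 + 1) - 4 = 1/2 - 4 = ½ - 4 = -7/2)
r*(s(-1) + 8) = -21*(-7/2 + 8) = -21*9/2 = -189/2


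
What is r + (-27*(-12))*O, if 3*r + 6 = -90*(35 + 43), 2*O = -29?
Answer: -7040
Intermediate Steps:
O = -29/2 (O = (1/2)*(-29) = -29/2 ≈ -14.500)
r = -2342 (r = -2 + (-90*(35 + 43))/3 = -2 + (-90*78)/3 = -2 + (1/3)*(-7020) = -2 - 2340 = -2342)
r + (-27*(-12))*O = -2342 - 27*(-12)*(-29/2) = -2342 + 324*(-29/2) = -2342 - 4698 = -7040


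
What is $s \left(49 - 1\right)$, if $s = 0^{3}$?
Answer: $0$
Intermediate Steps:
$s = 0$
$s \left(49 - 1\right) = 0 \left(49 - 1\right) = 0 \cdot 48 = 0$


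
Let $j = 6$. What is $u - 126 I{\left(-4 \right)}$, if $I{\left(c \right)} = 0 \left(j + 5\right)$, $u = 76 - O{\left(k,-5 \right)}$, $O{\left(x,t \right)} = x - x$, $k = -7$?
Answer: $76$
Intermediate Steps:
$O{\left(x,t \right)} = 0$
$u = 76$ ($u = 76 - 0 = 76 + 0 = 76$)
$I{\left(c \right)} = 0$ ($I{\left(c \right)} = 0 \left(6 + 5\right) = 0 \cdot 11 = 0$)
$u - 126 I{\left(-4 \right)} = 76 - 0 = 76 + 0 = 76$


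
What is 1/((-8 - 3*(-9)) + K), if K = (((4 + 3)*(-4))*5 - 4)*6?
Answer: -1/845 ≈ -0.0011834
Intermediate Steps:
K = -864 (K = ((7*(-4))*5 - 4)*6 = (-28*5 - 4)*6 = (-140 - 4)*6 = -144*6 = -864)
1/((-8 - 3*(-9)) + K) = 1/((-8 - 3*(-9)) - 864) = 1/((-8 + 27) - 864) = 1/(19 - 864) = 1/(-845) = -1/845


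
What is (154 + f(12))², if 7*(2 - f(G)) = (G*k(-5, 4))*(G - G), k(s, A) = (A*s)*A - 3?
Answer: 24336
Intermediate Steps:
k(s, A) = -3 + s*A² (k(s, A) = s*A² - 3 = -3 + s*A²)
f(G) = 2 (f(G) = 2 - G*(-3 - 5*4²)*(G - G)/7 = 2 - G*(-3 - 5*16)*0/7 = 2 - G*(-3 - 80)*0/7 = 2 - G*(-83)*0/7 = 2 - (-83*G)*0/7 = 2 - ⅐*0 = 2 + 0 = 2)
(154 + f(12))² = (154 + 2)² = 156² = 24336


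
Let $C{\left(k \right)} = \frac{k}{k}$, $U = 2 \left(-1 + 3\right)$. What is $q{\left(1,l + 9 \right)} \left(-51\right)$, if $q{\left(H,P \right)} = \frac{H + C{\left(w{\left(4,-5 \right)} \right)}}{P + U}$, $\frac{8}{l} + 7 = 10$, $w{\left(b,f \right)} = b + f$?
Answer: $- \frac{306}{47} \approx -6.5106$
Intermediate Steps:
$U = 4$ ($U = 2 \cdot 2 = 4$)
$l = \frac{8}{3}$ ($l = \frac{8}{-7 + 10} = \frac{8}{3} \approx 2.6667$)
$C{\left(k \right)} = 1$
$q{\left(H,P \right)} = \frac{1 + H}{4 + P}$ ($q{\left(H,P \right)} = \frac{H + 1}{P + 4} = \frac{1 + H}{4 + P}$)
$q{\left(1,l + 9 \right)} \left(-51\right) = \frac{1 + 1}{4 + \left(\frac{8}{3} + 9\right)} \left(-51\right) = \frac{1}{4 + \frac{35}{3}} \cdot 2 \left(-51\right) = \frac{1}{\frac{47}{3}} \cdot 2 \left(-51\right) = \frac{3}{47} \cdot 2 \left(-51\right) = \frac{6}{47} \left(-51\right) = - \frac{306}{47}$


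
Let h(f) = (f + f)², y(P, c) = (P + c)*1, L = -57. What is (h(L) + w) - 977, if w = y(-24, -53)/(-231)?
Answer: 36058/3 ≈ 12019.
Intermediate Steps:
y(P, c) = P + c
h(f) = 4*f² (h(f) = (2*f)² = 4*f²)
w = ⅓ (w = (-24 - 53)/(-231) = -77*(-1/231) = ⅓ ≈ 0.33333)
(h(L) + w) - 977 = (4*(-57)² + ⅓) - 977 = (4*3249 + ⅓) - 977 = (12996 + ⅓) - 977 = 38989/3 - 977 = 36058/3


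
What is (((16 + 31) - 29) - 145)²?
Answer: 16129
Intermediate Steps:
(((16 + 31) - 29) - 145)² = ((47 - 29) - 145)² = (18 - 145)² = (-127)² = 16129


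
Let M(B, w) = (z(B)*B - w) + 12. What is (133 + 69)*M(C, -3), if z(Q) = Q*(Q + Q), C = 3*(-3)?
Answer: -291486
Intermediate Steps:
C = -9
z(Q) = 2*Q² (z(Q) = Q*(2*Q) = 2*Q²)
M(B, w) = 12 - w + 2*B³ (M(B, w) = ((2*B²)*B - w) + 12 = (2*B³ - w) + 12 = (-w + 2*B³) + 12 = 12 - w + 2*B³)
(133 + 69)*M(C, -3) = (133 + 69)*(12 - 1*(-3) + 2*(-9)³) = 202*(12 + 3 + 2*(-729)) = 202*(12 + 3 - 1458) = 202*(-1443) = -291486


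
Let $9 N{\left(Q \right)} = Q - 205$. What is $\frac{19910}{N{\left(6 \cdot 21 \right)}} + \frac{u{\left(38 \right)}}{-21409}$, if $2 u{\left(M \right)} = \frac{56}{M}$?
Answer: $- \frac{922649324}{406771} \approx -2268.2$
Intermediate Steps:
$N{\left(Q \right)} = - \frac{205}{9} + \frac{Q}{9}$ ($N{\left(Q \right)} = \frac{Q - 205}{9} = \frac{-205 + Q}{9} = - \frac{205}{9} + \frac{Q}{9}$)
$u{\left(M \right)} = \frac{28}{M}$ ($u{\left(M \right)} = \frac{56 \frac{1}{M}}{2} = \frac{28}{M}$)
$\frac{19910}{N{\left(6 \cdot 21 \right)}} + \frac{u{\left(38 \right)}}{-21409} = \frac{19910}{- \frac{205}{9} + \frac{6 \cdot 21}{9}} + \frac{28 \cdot \frac{1}{38}}{-21409} = \frac{19910}{- \frac{205}{9} + \frac{1}{9} \cdot 126} + 28 \cdot \frac{1}{38} \left(- \frac{1}{21409}\right) = \frac{19910}{- \frac{205}{9} + 14} + \frac{14}{19} \left(- \frac{1}{21409}\right) = \frac{19910}{- \frac{79}{9}} - \frac{14}{406771} = 19910 \left(- \frac{9}{79}\right) - \frac{14}{406771} = - \frac{179190}{79} - \frac{14}{406771} = - \frac{922649324}{406771}$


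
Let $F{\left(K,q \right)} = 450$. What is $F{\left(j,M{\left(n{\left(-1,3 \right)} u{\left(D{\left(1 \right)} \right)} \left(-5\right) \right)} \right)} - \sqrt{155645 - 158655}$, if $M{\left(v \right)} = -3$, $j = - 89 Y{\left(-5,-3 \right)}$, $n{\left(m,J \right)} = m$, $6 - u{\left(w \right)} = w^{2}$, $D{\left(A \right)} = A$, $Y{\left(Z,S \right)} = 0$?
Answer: $450 - i \sqrt{3010} \approx 450.0 - 54.863 i$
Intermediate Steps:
$u{\left(w \right)} = 6 - w^{2}$
$j = 0$ ($j = \left(-89\right) 0 = 0$)
$F{\left(j,M{\left(n{\left(-1,3 \right)} u{\left(D{\left(1 \right)} \right)} \left(-5\right) \right)} \right)} - \sqrt{155645 - 158655} = 450 - \sqrt{155645 - 158655} = 450 - \sqrt{-3010} = 450 - i \sqrt{3010}$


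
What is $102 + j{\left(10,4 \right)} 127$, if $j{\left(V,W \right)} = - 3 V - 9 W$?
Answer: $-8280$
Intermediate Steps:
$j{\left(V,W \right)} = - 9 W - 3 V$
$102 + j{\left(10,4 \right)} 127 = 102 + \left(\left(-9\right) 4 - 30\right) 127 = 102 + \left(-36 - 30\right) 127 = 102 - 8382 = -8280$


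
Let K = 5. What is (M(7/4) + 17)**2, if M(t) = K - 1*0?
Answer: 484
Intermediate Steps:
M(t) = 5 (M(t) = 5 - 1*0 = 5 + 0 = 5)
(M(7/4) + 17)**2 = (5 + 17)**2 = 22**2 = 484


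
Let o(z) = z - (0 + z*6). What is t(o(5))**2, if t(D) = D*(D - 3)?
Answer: 490000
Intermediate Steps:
o(z) = -5*z (o(z) = z - (0 + 6*z) = z - 6*z = -5*z)
t(D) = D*(-3 + D)
t(o(5))**2 = ((-5*5)*(-3 - 5*5))**2 = (-25*(-3 - 25))**2 = (-25*(-28))**2 = 700**2 = 490000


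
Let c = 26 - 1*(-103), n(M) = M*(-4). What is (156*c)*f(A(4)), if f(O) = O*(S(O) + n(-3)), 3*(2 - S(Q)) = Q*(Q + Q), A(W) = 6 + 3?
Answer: -7244640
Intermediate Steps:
n(M) = -4*M
A(W) = 9
c = 129 (c = 26 + 103 = 129)
S(Q) = 2 - 2*Q**2/3 (S(Q) = 2 - Q*(Q + Q)/3 = 2 - Q*2*Q/3 = 2 - 2*Q**2/3)
f(O) = O*(14 - 2*O**2/3) (f(O) = O*((2 - 2*O**2/3) - 4*(-3)) = O*((2 - 2*O**2/3) + 12) = O*(14 - 2*O**2/3))
(156*c)*f(A(4)) = (156*129)*((2/3)*9*(21 - 1*9**2)) = 20124*((2/3)*9*(21 - 1*81)) = 20124*((2/3)*9*(21 - 81)) = 20124*((2/3)*9*(-60)) = 20124*(-360) = -7244640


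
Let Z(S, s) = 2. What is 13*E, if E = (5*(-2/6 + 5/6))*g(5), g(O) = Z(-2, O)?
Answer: 65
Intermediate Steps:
g(O) = 2
E = 5 (E = (5*(-2/6 + 5/6))*2 = (5*(-2*1/6 + 5*(1/6)))*2 = (5*(-1/3 + 5/6))*2 = (5*(1/2))*2 = (5/2)*2 = 5)
13*E = 13*5 = 65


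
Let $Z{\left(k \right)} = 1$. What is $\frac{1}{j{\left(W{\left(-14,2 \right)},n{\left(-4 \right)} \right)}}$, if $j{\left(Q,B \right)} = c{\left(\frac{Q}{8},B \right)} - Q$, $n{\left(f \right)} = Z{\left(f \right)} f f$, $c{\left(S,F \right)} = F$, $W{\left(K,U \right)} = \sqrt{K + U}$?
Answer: $\frac{4}{67} + \frac{i \sqrt{3}}{134} \approx 0.059702 + 0.012926 i$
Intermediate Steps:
$n{\left(f \right)} = f^{2}$ ($n{\left(f \right)} = 1 f f = f f = f^{2}$)
$j{\left(Q,B \right)} = B - Q$
$\frac{1}{j{\left(W{\left(-14,2 \right)},n{\left(-4 \right)} \right)}} = \frac{1}{\left(-4\right)^{2} - \sqrt{-14 + 2}} = \frac{1}{16 - \sqrt{-12}} = \frac{1}{16 - 2 i \sqrt{3}}$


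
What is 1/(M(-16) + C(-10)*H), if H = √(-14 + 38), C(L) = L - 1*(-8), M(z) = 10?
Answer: 5/2 + √6 ≈ 4.9495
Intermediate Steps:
C(L) = 8 + L (C(L) = L + 8 = 8 + L)
H = 2*√6 (H = √24 = 2*√6 ≈ 4.8990)
1/(M(-16) + C(-10)*H) = 1/(10 + (8 - 10)*(2*√6)) = 1/(10 - 4*√6)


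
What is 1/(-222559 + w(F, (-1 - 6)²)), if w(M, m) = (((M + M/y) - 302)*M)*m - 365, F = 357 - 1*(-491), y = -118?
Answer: 59/1307785564 ≈ 4.5114e-8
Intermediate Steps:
F = 848 (F = 357 + 491 = 848)
w(M, m) = -365 + M*m*(-302 + 117*M/118) (w(M, m) = (((M + M/(-118)) - 302)*M)*m - 365 = (((M + M*(-1/118)) - 302)*M)*m - 365 = (((M - M/118) - 302)*M)*m - 365 = ((117*M/118 - 302)*M)*m - 365 = ((-302 + 117*M/118)*M)*m - 365 = (M*(-302 + 117*M/118))*m - 365 = M*m*(-302 + 117*M/118) - 365 = -365 + M*m*(-302 + 117*M/118))
1/(-222559 + w(F, (-1 - 6)²)) = 1/(-222559 + (-365 - 302*848*(-1 - 6)² + (117/118)*(-1 - 6)²*848²)) = 1/(-222559 + (-365 - 302*848*(-7)² + (117/118)*(-7)²*719104)) = 1/(-222559 + (-365 - 302*848*49 + (117/118)*49*719104)) = 1/(-222559 + (-365 - 12548704 + 2061311616/59)) = 1/(-222559 + 1320916545/59) = 1/(1307785564/59) = 59/1307785564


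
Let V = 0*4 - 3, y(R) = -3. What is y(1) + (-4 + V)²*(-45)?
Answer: -2208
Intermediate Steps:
V = -3 (V = 0 - 3 = -3)
y(1) + (-4 + V)²*(-45) = -3 + (-4 - 3)²*(-45) = -3 + (-7)²*(-45) = -3 + 49*(-45) = -3 - 2205 = -2208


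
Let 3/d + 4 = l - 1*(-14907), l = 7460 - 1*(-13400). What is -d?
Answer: -1/11921 ≈ -8.3886e-5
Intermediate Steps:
l = 20860 (l = 7460 + 13400 = 20860)
d = 1/11921 (d = 3/(-4 + (20860 - 1*(-14907))) = 3/(-4 + (20860 + 14907)) = 3/(-4 + 35767) = 3/35763 = 3*(1/35763) = 1/11921 ≈ 8.3886e-5)
-d = -1*1/11921 = -1/11921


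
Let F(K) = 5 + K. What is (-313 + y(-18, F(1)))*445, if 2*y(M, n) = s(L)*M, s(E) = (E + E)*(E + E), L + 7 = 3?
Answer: -395605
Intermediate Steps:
L = -4 (L = -7 + 3 = -4)
s(E) = 4*E**2 (s(E) = (2*E)*(2*E) = 4*E**2)
y(M, n) = 32*M (y(M, n) = ((4*(-4)**2)*M)/2 = ((4*16)*M)/2 = (64*M)/2 = 32*M)
(-313 + y(-18, F(1)))*445 = (-313 + 32*(-18))*445 = (-313 - 576)*445 = -889*445 = -395605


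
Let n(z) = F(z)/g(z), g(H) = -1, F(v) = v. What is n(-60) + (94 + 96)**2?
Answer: 36160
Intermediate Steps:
n(z) = -z (n(z) = z/(-1) = z*(-1) = -z)
n(-60) + (94 + 96)**2 = -1*(-60) + (94 + 96)**2 = 60 + 190**2 = 60 + 36100 = 36160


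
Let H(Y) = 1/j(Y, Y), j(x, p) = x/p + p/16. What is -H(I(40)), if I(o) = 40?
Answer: -2/7 ≈ -0.28571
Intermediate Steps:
j(x, p) = p/16 + x/p (j(x, p) = x/p + p*(1/16) = x/p + p/16 = p/16 + x/p)
H(Y) = 1/(1 + Y/16) (H(Y) = 1/(Y/16 + Y/Y) = 1/(Y/16 + 1) = 1/(1 + Y/16))
-H(I(40)) = -16/(16 + 40) = -16/56 = -1*2/7 = -2/7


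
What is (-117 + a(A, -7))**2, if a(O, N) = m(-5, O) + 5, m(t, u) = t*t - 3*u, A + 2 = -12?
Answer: 2025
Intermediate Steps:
A = -14 (A = -2 - 12 = -14)
m(t, u) = t**2 - 3*u
a(O, N) = 30 - 3*O (a(O, N) = ((-5)**2 - 3*O) + 5 = (25 - 3*O) + 5 = 30 - 3*O)
(-117 + a(A, -7))**2 = (-117 + (30 - 3*(-14)))**2 = (-117 + (30 + 42))**2 = (-117 + 72)**2 = (-45)**2 = 2025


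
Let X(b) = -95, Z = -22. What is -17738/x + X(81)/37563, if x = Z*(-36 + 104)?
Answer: 17530273/1478796 ≈ 11.854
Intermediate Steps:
x = -1496 (x = -22*(-36 + 104) = -22*68 = -1496)
-17738/x + X(81)/37563 = -17738/(-1496) - 95/37563 = -17738*(-1/1496) - 95*1/37563 = 8869/748 - 5/1977 = 17530273/1478796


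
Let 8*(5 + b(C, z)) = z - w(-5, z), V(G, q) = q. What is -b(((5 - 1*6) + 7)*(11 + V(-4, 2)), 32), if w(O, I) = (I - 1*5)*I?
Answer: 109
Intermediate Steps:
w(O, I) = I*(-5 + I) (w(O, I) = (I - 5)*I = (-5 + I)*I = I*(-5 + I))
b(C, z) = -5 + z/8 - z*(-5 + z)/8 (b(C, z) = -5 + (z - z*(-5 + z))/8 = -5 + (z/8 - z*(-5 + z)/8) = -5 + z/8 - z*(-5 + z)/8)
-b(((5 - 1*6) + 7)*(11 + V(-4, 2)), 32) = -(-5 + (⅛)*32 - ⅛*32*(-5 + 32)) = -(-5 + 4 - ⅛*32*27) = -(-5 + 4 - 108) = -1*(-109) = 109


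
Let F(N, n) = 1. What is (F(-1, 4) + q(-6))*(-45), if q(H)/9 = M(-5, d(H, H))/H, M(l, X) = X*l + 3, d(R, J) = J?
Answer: 4365/2 ≈ 2182.5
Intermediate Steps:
M(l, X) = 3 + X*l
q(H) = 9*(3 - 5*H)/H (q(H) = 9*((3 + H*(-5))/H) = 9*((3 - 5*H)/H) = 9*(3 - 5*H)/H)
(F(-1, 4) + q(-6))*(-45) = (1 + (-45 + 27/(-6)))*(-45) = (1 + (-45 + 27*(-1/6)))*(-45) = (1 + (-45 - 9/2))*(-45) = (1 - 99/2)*(-45) = -97/2*(-45) = 4365/2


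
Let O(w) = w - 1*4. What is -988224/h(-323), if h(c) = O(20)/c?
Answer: 19949772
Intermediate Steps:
O(w) = -4 + w (O(w) = w - 4 = -4 + w)
h(c) = 16/c (h(c) = (-4 + 20)/c = 16/c)
-988224/h(-323) = -988224/(16/(-323)) = -988224/(16*(-1/323)) = -988224/(-16/323) = -988224*(-323/16) = 19949772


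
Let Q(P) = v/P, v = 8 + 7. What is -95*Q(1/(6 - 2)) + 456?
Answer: -5244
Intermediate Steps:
v = 15
Q(P) = 15/P
-95*Q(1/(6 - 2)) + 456 = -1425/(1/(6 - 2)) + 456 = -1425/(1/4) + 456 = -1425/¼ + 456 = -1425*4 + 456 = -95*60 + 456 = -5700 + 456 = -5244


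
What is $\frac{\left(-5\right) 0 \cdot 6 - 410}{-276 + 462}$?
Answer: $- \frac{205}{93} \approx -2.2043$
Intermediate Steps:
$\frac{\left(-5\right) 0 \cdot 6 - 410}{-276 + 462} = \frac{0 \cdot 6 - 410}{186} = \left(0 - 410\right) \frac{1}{186} = \left(-410\right) \frac{1}{186} = - \frac{205}{93}$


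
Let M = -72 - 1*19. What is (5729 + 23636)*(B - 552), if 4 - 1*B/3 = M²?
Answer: -745371795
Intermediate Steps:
M = -91 (M = -72 - 19 = -91)
B = -24831 (B = 12 - 3*(-91)² = 12 - 3*8281 = 12 - 24843 = -24831)
(5729 + 23636)*(B - 552) = (5729 + 23636)*(-24831 - 552) = 29365*(-25383) = -745371795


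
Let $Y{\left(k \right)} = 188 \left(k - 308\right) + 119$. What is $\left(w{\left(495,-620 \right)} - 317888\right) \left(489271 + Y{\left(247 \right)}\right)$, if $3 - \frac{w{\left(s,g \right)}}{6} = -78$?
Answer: $-151693398644$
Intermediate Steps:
$Y{\left(k \right)} = -57785 + 188 k$ ($Y{\left(k \right)} = 188 \left(-308 + k\right) + 119 = \left(-57904 + 188 k\right) + 119 = -57785 + 188 k$)
$w{\left(s,g \right)} = 486$ ($w{\left(s,g \right)} = 18 - -468 = 18 + 468 = 486$)
$\left(w{\left(495,-620 \right)} - 317888\right) \left(489271 + Y{\left(247 \right)}\right) = \left(486 - 317888\right) \left(489271 + \left(-57785 + 188 \cdot 247\right)\right) = - 317402 \left(489271 + \left(-57785 + 46436\right)\right) = - 317402 \left(489271 - 11349\right) = \left(-317402\right) 477922 = -151693398644$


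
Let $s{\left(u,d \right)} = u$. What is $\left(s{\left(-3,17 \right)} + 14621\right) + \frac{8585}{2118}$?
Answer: $\frac{30969509}{2118} \approx 14622.0$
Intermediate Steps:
$\left(s{\left(-3,17 \right)} + 14621\right) + \frac{8585}{2118} = \left(-3 + 14621\right) + \frac{8585}{2118} = 14618 + 8585 \cdot \frac{1}{2118} = 14618 + \frac{8585}{2118} = \frac{30969509}{2118}$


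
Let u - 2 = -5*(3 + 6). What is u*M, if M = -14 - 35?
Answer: 2107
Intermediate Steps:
u = -43 (u = 2 - 5*(3 + 6) = 2 - 5*9 = 2 - 45 = -43)
M = -49
u*M = -43*(-49) = 2107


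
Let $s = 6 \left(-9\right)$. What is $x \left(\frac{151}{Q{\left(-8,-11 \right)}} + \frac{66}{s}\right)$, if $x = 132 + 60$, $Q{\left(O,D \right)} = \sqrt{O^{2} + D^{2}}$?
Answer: $- \frac{704}{3} + \frac{28992 \sqrt{185}}{185} \approx 1896.9$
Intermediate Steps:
$s = -54$
$Q{\left(O,D \right)} = \sqrt{D^{2} + O^{2}}$
$x = 192$
$x \left(\frac{151}{Q{\left(-8,-11 \right)}} + \frac{66}{s}\right) = 192 \left(\frac{151}{\sqrt{\left(-11\right)^{2} + \left(-8\right)^{2}}} + \frac{66}{-54}\right) = 192 \left(\frac{151}{\sqrt{121 + 64}} + 66 \left(- \frac{1}{54}\right)\right) = 192 \left(\frac{151}{\sqrt{185}} - \frac{11}{9}\right) = 192 \left(151 \frac{\sqrt{185}}{185} - \frac{11}{9}\right) = 192 \left(\frac{151 \sqrt{185}}{185} - \frac{11}{9}\right) = 192 \left(- \frac{11}{9} + \frac{151 \sqrt{185}}{185}\right) = - \frac{704}{3} + \frac{28992 \sqrt{185}}{185}$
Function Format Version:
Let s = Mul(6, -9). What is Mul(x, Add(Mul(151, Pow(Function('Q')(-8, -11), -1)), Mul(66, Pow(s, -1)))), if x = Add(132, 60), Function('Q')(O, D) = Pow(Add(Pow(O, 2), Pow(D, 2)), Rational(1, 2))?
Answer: Add(Rational(-704, 3), Mul(Rational(28992, 185), Pow(185, Rational(1, 2)))) ≈ 1896.9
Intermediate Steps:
s = -54
Function('Q')(O, D) = Pow(Add(Pow(D, 2), Pow(O, 2)), Rational(1, 2))
x = 192
Mul(x, Add(Mul(151, Pow(Function('Q')(-8, -11), -1)), Mul(66, Pow(s, -1)))) = Mul(192, Add(Mul(151, Pow(Pow(Add(Pow(-11, 2), Pow(-8, 2)), Rational(1, 2)), -1)), Mul(66, Pow(-54, -1)))) = Mul(192, Add(Mul(151, Pow(Pow(Add(121, 64), Rational(1, 2)), -1)), Mul(66, Rational(-1, 54)))) = Mul(192, Add(Mul(151, Pow(Pow(185, Rational(1, 2)), -1)), Rational(-11, 9))) = Mul(192, Add(Mul(151, Mul(Rational(1, 185), Pow(185, Rational(1, 2)))), Rational(-11, 9))) = Mul(192, Add(Mul(Rational(151, 185), Pow(185, Rational(1, 2))), Rational(-11, 9))) = Mul(192, Add(Rational(-11, 9), Mul(Rational(151, 185), Pow(185, Rational(1, 2))))) = Add(Rational(-704, 3), Mul(Rational(28992, 185), Pow(185, Rational(1, 2))))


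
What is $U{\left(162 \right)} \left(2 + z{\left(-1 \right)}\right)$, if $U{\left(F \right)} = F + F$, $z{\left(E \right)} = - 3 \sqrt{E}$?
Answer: $648 - 972 i \approx 648.0 - 972.0 i$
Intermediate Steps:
$U{\left(F \right)} = 2 F$
$U{\left(162 \right)} \left(2 + z{\left(-1 \right)}\right) = 2 \cdot 162 \left(2 - 3 \sqrt{-1}\right) = 324 \left(2 - 3 i\right) = 648 - 972 i$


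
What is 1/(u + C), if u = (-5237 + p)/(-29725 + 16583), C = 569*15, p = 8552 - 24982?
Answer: 13142/112188637 ≈ 0.00011714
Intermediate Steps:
p = -16430
C = 8535
u = 21667/13142 (u = (-5237 - 16430)/(-29725 + 16583) = -21667/(-13142) = -21667*(-1/13142) = 21667/13142 ≈ 1.6487)
1/(u + C) = 1/(21667/13142 + 8535) = 1/(112188637/13142) = 13142/112188637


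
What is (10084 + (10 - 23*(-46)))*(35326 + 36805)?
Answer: 804404912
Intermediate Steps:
(10084 + (10 - 23*(-46)))*(35326 + 36805) = (10084 + (10 + 1058))*72131 = (10084 + 1068)*72131 = 11152*72131 = 804404912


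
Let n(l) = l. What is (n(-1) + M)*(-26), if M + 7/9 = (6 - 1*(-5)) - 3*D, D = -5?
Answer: -5668/9 ≈ -629.78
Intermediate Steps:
M = 227/9 (M = -7/9 + ((6 - 1*(-5)) - 3*(-5)) = -7/9 + ((6 + 5) + 15) = -7/9 + (11 + 15) = -7/9 + 26 = 227/9 ≈ 25.222)
(n(-1) + M)*(-26) = (-1 + 227/9)*(-26) = (218/9)*(-26) = -5668/9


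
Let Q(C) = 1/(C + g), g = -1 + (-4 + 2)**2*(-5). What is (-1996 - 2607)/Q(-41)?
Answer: 285386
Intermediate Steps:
g = -21 (g = -1 + (-2)**2*(-5) = -1 + 4*(-5) = -1 - 20 = -21)
Q(C) = 1/(-21 + C) (Q(C) = 1/(C - 21) = 1/(-21 + C))
(-1996 - 2607)/Q(-41) = (-1996 - 2607)/(1/(-21 - 41)) = -4603/(1/(-62)) = -4603/(-1/62) = -4603*(-62) = 285386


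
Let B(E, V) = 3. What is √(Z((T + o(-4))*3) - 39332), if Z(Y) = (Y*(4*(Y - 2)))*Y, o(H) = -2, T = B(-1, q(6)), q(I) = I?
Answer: 8*I*√614 ≈ 198.23*I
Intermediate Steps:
T = 3
Z(Y) = Y²*(-8 + 4*Y) (Z(Y) = (Y*(4*(-2 + Y)))*Y = (Y*(-8 + 4*Y))*Y = Y²*(-8 + 4*Y))
√(Z((T + o(-4))*3) - 39332) = √(4*((3 - 2)*3)²*(-2 + (3 - 2)*3) - 39332) = √(4*(1*3)²*(-2 + 1*3) - 39332) = √(4*3²*(-2 + 3) - 39332) = √(4*9*1 - 39332) = √(36 - 39332) = √(-39296) = 8*I*√614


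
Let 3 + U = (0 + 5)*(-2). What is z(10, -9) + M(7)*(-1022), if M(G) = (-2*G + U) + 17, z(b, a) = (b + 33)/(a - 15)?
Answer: 245237/24 ≈ 10218.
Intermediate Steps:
U = -13 (U = -3 + (0 + 5)*(-2) = -3 + 5*(-2) = -3 - 10 = -13)
z(b, a) = (33 + b)/(-15 + a)
M(G) = 4 - 2*G (M(G) = (-2*G - 13) + 17 = (-13 - 2*G) + 17 = 4 - 2*G)
z(10, -9) + M(7)*(-1022) = (33 + 10)/(-15 - 9) + (4 - 2*7)*(-1022) = 43/(-24) + (4 - 14)*(-1022) = -1/24*43 - 10*(-1022) = -43/24 + 10220 = 245237/24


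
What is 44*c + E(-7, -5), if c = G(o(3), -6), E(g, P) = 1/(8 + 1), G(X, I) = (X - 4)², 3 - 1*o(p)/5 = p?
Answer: 6337/9 ≈ 704.11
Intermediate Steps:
o(p) = 15 - 5*p
G(X, I) = (-4 + X)²
E(g, P) = ⅑ (E(g, P) = 1/9 = ⅑)
c = 16 (c = (-4 + (15 - 5*3))² = (-4 + (15 - 15))² = (-4 + 0)² = (-4)² = 16)
44*c + E(-7, -5) = 44*16 + ⅑ = 704 + ⅑ = 6337/9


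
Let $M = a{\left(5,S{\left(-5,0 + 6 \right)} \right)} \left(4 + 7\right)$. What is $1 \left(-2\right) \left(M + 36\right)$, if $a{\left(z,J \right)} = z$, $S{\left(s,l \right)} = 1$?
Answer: $-182$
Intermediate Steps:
$M = 55$ ($M = 5 \left(4 + 7\right) = 5 \cdot 11 = 55$)
$1 \left(-2\right) \left(M + 36\right) = 1 \left(-2\right) \left(55 + 36\right) = \left(-2\right) 91 = -182$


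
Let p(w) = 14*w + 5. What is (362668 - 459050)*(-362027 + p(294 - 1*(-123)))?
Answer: 34329726288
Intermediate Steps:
p(w) = 5 + 14*w
(362668 - 459050)*(-362027 + p(294 - 1*(-123))) = (362668 - 459050)*(-362027 + (5 + 14*(294 - 1*(-123)))) = -96382*(-362027 + (5 + 14*(294 + 123))) = -96382*(-362027 + (5 + 14*417)) = -96382*(-362027 + (5 + 5838)) = -96382*(-362027 + 5843) = -96382*(-356184) = 34329726288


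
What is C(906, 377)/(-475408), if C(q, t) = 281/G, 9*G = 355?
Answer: -2529/168769840 ≈ -1.4985e-5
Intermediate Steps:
G = 355/9 (G = (1/9)*355 = 355/9 ≈ 39.444)
C(q, t) = 2529/355 (C(q, t) = 281/(355/9) = 281*(9/355) = 2529/355)
C(906, 377)/(-475408) = (2529/355)/(-475408) = (2529/355)*(-1/475408) = -2529/168769840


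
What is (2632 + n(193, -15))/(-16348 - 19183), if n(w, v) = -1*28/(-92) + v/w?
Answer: -11684454/157722109 ≈ -0.074082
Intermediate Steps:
n(w, v) = 7/23 + v/w (n(w, v) = -28*(-1/92) + v/w = 7/23 + v/w)
(2632 + n(193, -15))/(-16348 - 19183) = (2632 + (7/23 - 15/193))/(-16348 - 19183) = (2632 + (7/23 - 15*1/193))/(-35531) = (2632 + (7/23 - 15/193))*(-1/35531) = (2632 + 1006/4439)*(-1/35531) = (11684454/4439)*(-1/35531) = -11684454/157722109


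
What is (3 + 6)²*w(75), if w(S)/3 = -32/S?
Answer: -2592/25 ≈ -103.68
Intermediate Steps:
w(S) = -96/S (w(S) = 3*(-32/S) = -96/S)
(3 + 6)²*w(75) = (3 + 6)²*(-96/75) = 9²*(-96*1/75) = 81*(-32/25) = -2592/25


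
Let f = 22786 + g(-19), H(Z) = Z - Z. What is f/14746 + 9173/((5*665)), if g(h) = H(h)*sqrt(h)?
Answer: 105514254/24515225 ≈ 4.3040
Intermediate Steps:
H(Z) = 0
g(h) = 0 (g(h) = 0*sqrt(h) = 0)
f = 22786 (f = 22786 + 0 = 22786)
f/14746 + 9173/((5*665)) = 22786/14746 + 9173/((5*665)) = 22786*(1/14746) + 9173/3325 = 11393/7373 + 9173*(1/3325) = 11393/7373 + 9173/3325 = 105514254/24515225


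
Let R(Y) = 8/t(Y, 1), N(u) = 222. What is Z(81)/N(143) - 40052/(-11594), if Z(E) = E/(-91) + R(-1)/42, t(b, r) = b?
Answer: 2299783/666666 ≈ 3.4497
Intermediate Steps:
R(Y) = 8/Y
Z(E) = -4/21 - E/91 (Z(E) = E/(-91) + (8/(-1))/42 = E*(-1/91) + (8*(-1))*(1/42) = -E/91 - 8*1/42 = -E/91 - 4/21 = -4/21 - E/91)
Z(81)/N(143) - 40052/(-11594) = (-4/21 - 1/91*81)/222 - 40052/(-11594) = (-4/21 - 81/91)*(1/222) - 40052*(-1/11594) = -295/273*1/222 + 38/11 = -295/60606 + 38/11 = 2299783/666666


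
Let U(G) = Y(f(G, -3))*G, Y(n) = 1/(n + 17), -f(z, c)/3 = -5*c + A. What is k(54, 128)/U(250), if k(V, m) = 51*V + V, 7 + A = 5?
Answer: -30888/125 ≈ -247.10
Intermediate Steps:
A = -2 (A = -7 + 5 = -2)
f(z, c) = 6 + 15*c (f(z, c) = -3*(-5*c - 2) = -3*(-2 - 5*c) = 6 + 15*c)
Y(n) = 1/(17 + n)
k(V, m) = 52*V
U(G) = -G/22 (U(G) = G/(17 + (6 + 15*(-3))) = G/(17 + (6 - 45)) = G/(17 - 39) = G/(-22) = -G/22)
k(54, 128)/U(250) = (52*54)/((-1/22*250)) = 2808/(-125/11) = 2808*(-11/125) = -30888/125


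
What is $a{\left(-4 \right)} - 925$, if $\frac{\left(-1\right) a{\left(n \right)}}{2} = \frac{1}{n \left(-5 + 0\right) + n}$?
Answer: $- \frac{7401}{8} \approx -925.13$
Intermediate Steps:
$a{\left(n \right)} = \frac{1}{2 n}$ ($a{\left(n \right)} = - \frac{2}{n \left(-5 + 0\right) + n} = - \frac{2}{n \left(-5\right) + n} = - \frac{2}{- 5 n + n} = - \frac{2}{\left(-4\right) n} = - 2 \left(- \frac{1}{4 n}\right) = \frac{1}{2 n}$)
$a{\left(-4 \right)} - 925 = \frac{1}{2 \left(-4\right)} - 925 = \frac{1}{2} \left(- \frac{1}{4}\right) - 925 = - \frac{1}{8} - 925 = - \frac{7401}{8}$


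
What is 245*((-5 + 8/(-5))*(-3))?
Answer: 4851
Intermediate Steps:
245*((-5 + 8/(-5))*(-3)) = 245*((-5 + 8*(-⅕))*(-3)) = 245*((-5 - 8/5)*(-3)) = 245*(-33/5*(-3)) = 245*(99/5) = 4851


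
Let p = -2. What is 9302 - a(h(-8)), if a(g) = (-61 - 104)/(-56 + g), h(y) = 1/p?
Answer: 1050796/113 ≈ 9299.1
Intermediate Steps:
h(y) = -1/2 (h(y) = 1/(-2) = -1/2)
a(g) = -165/(-56 + g)
9302 - a(h(-8)) = 9302 - (-165)/(-56 - 1/2) = 9302 - (-165)/(-113/2) = 9302 - (-165)*(-2)/113 = 9302 - 1*330/113 = 9302 - 330/113 = 1050796/113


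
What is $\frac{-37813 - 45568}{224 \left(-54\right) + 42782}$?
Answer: $- \frac{83381}{30686} \approx -2.7172$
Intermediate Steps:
$\frac{-37813 - 45568}{224 \left(-54\right) + 42782} = - \frac{83381}{-12096 + 42782} = - \frac{83381}{30686}$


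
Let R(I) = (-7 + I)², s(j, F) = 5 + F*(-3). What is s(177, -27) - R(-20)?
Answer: -643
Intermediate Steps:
s(j, F) = 5 - 3*F
s(177, -27) - R(-20) = (5 - 3*(-27)) - (-7 - 20)² = (5 + 81) - 1*(-27)² = 86 - 1*729 = 86 - 729 = -643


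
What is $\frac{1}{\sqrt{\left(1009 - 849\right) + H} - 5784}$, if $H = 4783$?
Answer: $- \frac{5784}{33449713} - \frac{\sqrt{4943}}{33449713} \approx -0.00017502$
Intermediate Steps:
$\frac{1}{\sqrt{\left(1009 - 849\right) + H} - 5784} = \frac{1}{\sqrt{\left(1009 - 849\right) + 4783} - 5784} = \frac{1}{\sqrt{160 + 4783} - 5784} = \frac{1}{\sqrt{4943} - 5784} = \frac{1}{-5784 + \sqrt{4943}}$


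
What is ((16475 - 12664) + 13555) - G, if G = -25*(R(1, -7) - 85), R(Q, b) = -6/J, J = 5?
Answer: 15211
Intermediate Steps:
R(Q, b) = -6/5
G = 2155 (G = -25*(-6/5 - 85) = -25*(-431/5) = 2155)
((16475 - 12664) + 13555) - G = ((16475 - 12664) + 13555) - 1*2155 = (3811 + 13555) - 2155 = 17366 - 2155 = 15211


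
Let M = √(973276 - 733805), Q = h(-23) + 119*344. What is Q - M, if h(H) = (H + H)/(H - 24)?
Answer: 1924038/47 - √239471 ≈ 40448.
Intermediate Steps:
h(H) = 2*H/(-24 + H) (h(H) = (2*H)/(-24 + H) = 2*H/(-24 + H))
Q = 1924038/47 (Q = 2*(-23)/(-24 - 23) + 119*344 = 2*(-23)/(-47) + 40936 = 2*(-23)*(-1/47) + 40936 = 46/47 + 40936 = 1924038/47 ≈ 40937.)
M = √239471 ≈ 489.36
Q - M = 1924038/47 - √239471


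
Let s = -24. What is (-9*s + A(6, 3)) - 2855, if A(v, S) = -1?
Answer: -2640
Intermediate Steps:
(-9*s + A(6, 3)) - 2855 = (-9*(-24) - 1) - 2855 = (216 - 1) - 2855 = 215 - 2855 = -2640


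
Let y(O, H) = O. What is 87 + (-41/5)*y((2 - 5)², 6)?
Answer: 66/5 ≈ 13.200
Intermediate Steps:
87 + (-41/5)*y((2 - 5)², 6) = 87 + (-41/5)*(2 - 5)² = 87 - 41*⅕*(-3)² = 87 - 41/5*9 = 87 - 369/5 = 66/5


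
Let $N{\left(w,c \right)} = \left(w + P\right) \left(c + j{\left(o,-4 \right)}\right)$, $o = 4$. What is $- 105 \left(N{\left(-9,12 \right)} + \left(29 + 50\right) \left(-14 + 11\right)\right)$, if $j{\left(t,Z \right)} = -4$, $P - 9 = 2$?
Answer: $23205$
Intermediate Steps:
$P = 11$ ($P = 9 + 2 = 11$)
$N{\left(w,c \right)} = \left(-4 + c\right) \left(11 + w\right)$ ($N{\left(w,c \right)} = \left(w + 11\right) \left(c - 4\right) = \left(11 + w\right) \left(-4 + c\right) = \left(-4 + c\right) \left(11 + w\right)$)
$- 105 \left(N{\left(-9,12 \right)} + \left(29 + 50\right) \left(-14 + 11\right)\right) = - 105 \left(\left(-44 - -36 + 11 \cdot 12 + 12 \left(-9\right)\right) + \left(29 + 50\right) \left(-14 + 11\right)\right) = - 105 \left(\left(-44 + 36 + 132 - 108\right) + 79 \left(-3\right)\right) = - 105 \left(16 - 237\right) = \left(-105\right) \left(-221\right) = 23205$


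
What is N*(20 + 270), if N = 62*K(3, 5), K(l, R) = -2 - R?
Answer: -125860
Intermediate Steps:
N = -434 (N = 62*(-2 - 1*5) = 62*(-2 - 5) = 62*(-7) = -434)
N*(20 + 270) = -434*(20 + 270) = -434*290 = -125860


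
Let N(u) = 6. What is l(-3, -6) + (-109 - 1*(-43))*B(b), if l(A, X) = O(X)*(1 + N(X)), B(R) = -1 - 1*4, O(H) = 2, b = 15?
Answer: 344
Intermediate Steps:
B(R) = -5 (B(R) = -1 - 4 = -5)
l(A, X) = 14 (l(A, X) = 2*(1 + 6) = 2*7 = 14)
l(-3, -6) + (-109 - 1*(-43))*B(b) = 14 + (-109 - 1*(-43))*(-5) = 14 + (-109 + 43)*(-5) = 14 - 66*(-5) = 14 + 330 = 344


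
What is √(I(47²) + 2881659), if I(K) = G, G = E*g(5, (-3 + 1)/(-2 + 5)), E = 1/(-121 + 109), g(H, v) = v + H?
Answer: √103739711/6 ≈ 1697.5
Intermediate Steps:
g(H, v) = H + v
E = -1/12 (E = 1/(-12) = -1/12 ≈ -0.083333)
G = -13/36 (G = -(5 + (-3 + 1)/(-2 + 5))/12 = -(5 - 2/3)/12 = -(5 - 2*⅓)/12 = -(5 - ⅔)/12 = -1/12*13/3 = -13/36 ≈ -0.36111)
I(K) = -13/36
√(I(47²) + 2881659) = √(-13/36 + 2881659) = √(103739711/36) = √103739711/6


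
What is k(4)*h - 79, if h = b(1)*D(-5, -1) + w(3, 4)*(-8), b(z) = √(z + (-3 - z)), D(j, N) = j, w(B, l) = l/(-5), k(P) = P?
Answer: -267/5 - 20*I*√3 ≈ -53.4 - 34.641*I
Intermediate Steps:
w(B, l) = -l/5 (w(B, l) = l*(-⅕) = -l/5)
b(z) = I*√3 (b(z) = √(-3) = I*√3)
h = 32/5 - 5*I*√3 (h = (I*√3)*(-5) - ⅕*4*(-8) = -5*I*√3 - ⅘*(-8) = -5*I*√3 + 32/5 = 32/5 - 5*I*√3 ≈ 6.4 - 8.6602*I)
k(4)*h - 79 = 4*(32/5 - 5*I*√3) - 79 = (128/5 - 20*I*√3) - 79 = -267/5 - 20*I*√3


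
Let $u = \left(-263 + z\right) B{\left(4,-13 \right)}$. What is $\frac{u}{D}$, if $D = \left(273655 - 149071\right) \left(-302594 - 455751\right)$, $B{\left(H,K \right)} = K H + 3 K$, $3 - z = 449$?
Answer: $- \frac{9217}{13496807640} \approx -6.829 \cdot 10^{-7}$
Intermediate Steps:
$z = -446$ ($z = 3 - 449 = -446$)
$B{\left(H,K \right)} = 3 K + H K$ ($B{\left(H,K \right)} = H K + 3 K = 3 K + H K$)
$u = 64519$ ($u = \left(-263 - 446\right) \left(- 13 \left(3 + 4\right)\right) = - 709 \left(\left(-13\right) 7\right) = \left(-709\right) \left(-91\right) = 64519$)
$D = -94477653480$ ($D = 124584 \left(-758345\right) = -94477653480$)
$\frac{u}{D} = \frac{64519}{-94477653480} = 64519 \left(- \frac{1}{94477653480}\right) = - \frac{9217}{13496807640}$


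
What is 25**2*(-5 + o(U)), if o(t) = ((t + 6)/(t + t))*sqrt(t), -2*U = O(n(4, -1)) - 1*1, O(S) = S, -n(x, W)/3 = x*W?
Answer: -3125 - 625*I*sqrt(22)/44 ≈ -3125.0 - 66.625*I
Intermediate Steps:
n(x, W) = -3*W*x (n(x, W) = -3*x*W = -3*W*x)
U = -11/2 (U = -(-3*(-1)*4 - 1*1)/2 = -(12 - 1)/2 = -1/2*11 = -11/2 ≈ -5.5000)
o(t) = (6 + t)/(2*sqrt(t)) (o(t) = ((6 + t)/((2*t)))*sqrt(t) = ((6 + t)*(1/(2*t)))*sqrt(t) = ((6 + t)/(2*t))*sqrt(t) = (6 + t)/(2*sqrt(t)))
25**2*(-5 + o(U)) = 25**2*(-5 + (6 - 11/2)/(2*sqrt(-11/2))) = 625*(-5 + (1/2)*(-I*sqrt(22)/11)*(1/2)) = 625*(-5 - I*sqrt(22)/44) = -3125 - 625*I*sqrt(22)/44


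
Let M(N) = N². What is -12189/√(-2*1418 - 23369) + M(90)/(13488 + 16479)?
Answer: 2700/9989 + 4063*I*√26205/8735 ≈ 0.2703 + 75.297*I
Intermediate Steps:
-12189/√(-2*1418 - 23369) + M(90)/(13488 + 16479) = -12189/√(-2*1418 - 23369) + 90²/(13488 + 16479) = -12189/√(-2836 - 23369) + 8100/29967 = -12189*(-I*√26205/26205) + 8100*(1/29967) = -12189*(-I*√26205/26205) + 2700/9989 = -(-4063)*I*√26205/8735 + 2700/9989 = 4063*I*√26205/8735 + 2700/9989 = 2700/9989 + 4063*I*√26205/8735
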